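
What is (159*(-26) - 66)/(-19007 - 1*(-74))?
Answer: 1400/6311 ≈ 0.22183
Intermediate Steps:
(159*(-26) - 66)/(-19007 - 1*(-74)) = (-4134 - 66)/(-19007 + 74) = -4200/(-18933) = -4200*(-1/18933) = 1400/6311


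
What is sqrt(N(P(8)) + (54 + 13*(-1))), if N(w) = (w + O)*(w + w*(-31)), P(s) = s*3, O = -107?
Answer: sqrt(59801) ≈ 244.54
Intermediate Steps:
P(s) = 3*s
N(w) = -30*w*(-107 + w) (N(w) = (w - 107)*(w + w*(-31)) = (-107 + w)*(w - 31*w) = (-107 + w)*(-30*w) = -30*w*(-107 + w))
sqrt(N(P(8)) + (54 + 13*(-1))) = sqrt(30*(3*8)*(107 - 3*8) + (54 + 13*(-1))) = sqrt(30*24*(107 - 1*24) + (54 - 13)) = sqrt(30*24*(107 - 24) + 41) = sqrt(30*24*83 + 41) = sqrt(59760 + 41) = sqrt(59801)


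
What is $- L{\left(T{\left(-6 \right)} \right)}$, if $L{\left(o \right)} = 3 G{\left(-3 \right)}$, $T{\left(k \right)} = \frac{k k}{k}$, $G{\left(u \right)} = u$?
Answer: $9$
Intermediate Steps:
$T{\left(k \right)} = k$ ($T{\left(k \right)} = \frac{k^{2}}{k} = k$)
$L{\left(o \right)} = -9$ ($L{\left(o \right)} = 3 \left(-3\right) = -9$)
$- L{\left(T{\left(-6 \right)} \right)} = \left(-1\right) \left(-9\right) = 9$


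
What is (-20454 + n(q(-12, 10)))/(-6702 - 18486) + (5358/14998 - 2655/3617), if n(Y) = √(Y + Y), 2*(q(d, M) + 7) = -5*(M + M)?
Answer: 49562168551/113866060834 - I*√114/25188 ≈ 0.43527 - 0.0004239*I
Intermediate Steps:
q(d, M) = -7 - 5*M (q(d, M) = -7 + (-5*(M + M))/2 = -7 + (-10*M)/2 = -7 - 5*M)
n(Y) = √2*√Y (n(Y) = √(2*Y) = √2*√Y)
(-20454 + n(q(-12, 10)))/(-6702 - 18486) + (5358/14998 - 2655/3617) = (-20454 + √2*√(-7 - 5*10))/(-6702 - 18486) + (5358/14998 - 2655/3617) = (-20454 + √2*√(-7 - 50))/(-25188) + (5358*(1/14998) - 2655*1/3617) = (-20454 + √2*√(-57))*(-1/25188) + (2679/7499 - 2655/3617) = (-20454 + √2*(I*√57))*(-1/25188) - 10219902/27123883 = (-20454 + I*√114)*(-1/25188) - 10219902/27123883 = (3409/4198 - I*√114/25188) - 10219902/27123883 = 49562168551/113866060834 - I*√114/25188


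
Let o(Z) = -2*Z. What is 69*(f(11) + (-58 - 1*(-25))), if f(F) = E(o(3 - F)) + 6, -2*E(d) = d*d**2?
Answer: -143175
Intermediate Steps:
E(d) = -d**3/2 (E(d) = -d*d**2/2 = -d**3/2)
f(F) = 6 - (-6 + 2*F)**3/2 (f(F) = -(-8*(3 - F)**3)/2 + 6 = -(-6 + 2*F)**3/2 + 6 = 6 - (-6 + 2*F)**3/2)
69*(f(11) + (-58 - 1*(-25))) = 69*((6 - 4*(-3 + 11)**3) + (-58 - 1*(-25))) = 69*((6 - 4*8**3) + (-58 + 25)) = 69*((6 - 4*512) - 33) = 69*((6 - 2048) - 33) = 69*(-2042 - 33) = 69*(-2075) = -143175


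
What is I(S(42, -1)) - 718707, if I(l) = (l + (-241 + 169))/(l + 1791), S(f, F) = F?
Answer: -1286485603/1790 ≈ -7.1871e+5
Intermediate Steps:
I(l) = (-72 + l)/(1791 + l) (I(l) = (l - 72)/(1791 + l) = (-72 + l)/(1791 + l))
I(S(42, -1)) - 718707 = (-72 - 1)/(1791 - 1) - 718707 = -73/1790 - 718707 = -1286485603/1790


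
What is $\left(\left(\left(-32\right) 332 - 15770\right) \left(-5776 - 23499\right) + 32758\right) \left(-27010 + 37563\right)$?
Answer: $8154483640724$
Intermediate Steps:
$\left(\left(\left(-32\right) 332 - 15770\right) \left(-5776 - 23499\right) + 32758\right) \left(-27010 + 37563\right) = \left(\left(-10624 - 15770\right) \left(-29275\right) + 32758\right) 10553 = \left(\left(-26394\right) \left(-29275\right) + 32758\right) 10553 = \left(772684350 + 32758\right) 10553 = 772717108 \cdot 10553 = 8154483640724$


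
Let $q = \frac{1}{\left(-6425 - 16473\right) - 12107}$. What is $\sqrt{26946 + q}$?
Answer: $\frac{\sqrt{33018281738645}}{35005} \approx 164.15$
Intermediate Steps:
$q = - \frac{1}{35005}$ ($q = \frac{1}{-22898 - 12107} = \frac{1}{-35005} = - \frac{1}{35005} \approx -2.8567 \cdot 10^{-5}$)
$\sqrt{26946 + q} = \sqrt{26946 - \frac{1}{35005}} = \sqrt{\frac{943244729}{35005}} = \frac{\sqrt{33018281738645}}{35005}$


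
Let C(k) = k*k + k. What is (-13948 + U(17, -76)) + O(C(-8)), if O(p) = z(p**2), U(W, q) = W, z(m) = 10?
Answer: -13921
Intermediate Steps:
C(k) = k + k**2 (C(k) = k**2 + k = k + k**2)
O(p) = 10
(-13948 + U(17, -76)) + O(C(-8)) = (-13948 + 17) + 10 = -13931 + 10 = -13921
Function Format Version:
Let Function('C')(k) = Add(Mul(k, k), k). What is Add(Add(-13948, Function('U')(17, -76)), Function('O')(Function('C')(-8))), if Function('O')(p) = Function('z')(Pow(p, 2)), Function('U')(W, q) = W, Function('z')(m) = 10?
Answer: -13921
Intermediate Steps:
Function('C')(k) = Add(k, Pow(k, 2)) (Function('C')(k) = Add(Pow(k, 2), k) = Add(k, Pow(k, 2)))
Function('O')(p) = 10
Add(Add(-13948, Function('U')(17, -76)), Function('O')(Function('C')(-8))) = Add(Add(-13948, 17), 10) = Add(-13931, 10) = -13921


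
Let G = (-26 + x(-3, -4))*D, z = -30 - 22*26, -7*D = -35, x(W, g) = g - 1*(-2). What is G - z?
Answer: 462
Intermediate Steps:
x(W, g) = 2 + g (x(W, g) = g + 2 = 2 + g)
D = 5 (D = -⅐*(-35) = 5)
z = -602 (z = -30 - 572 = -602)
G = -140 (G = (-26 + (2 - 4))*5 = (-26 - 2)*5 = -28*5 = -140)
G - z = -140 - 1*(-602) = -140 + 602 = 462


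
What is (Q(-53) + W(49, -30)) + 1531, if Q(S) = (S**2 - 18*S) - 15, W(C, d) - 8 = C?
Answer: 5336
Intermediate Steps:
W(C, d) = 8 + C
Q(S) = -15 + S**2 - 18*S
(Q(-53) + W(49, -30)) + 1531 = ((-15 + (-53)**2 - 18*(-53)) + (8 + 49)) + 1531 = ((-15 + 2809 + 954) + 57) + 1531 = (3748 + 57) + 1531 = 3805 + 1531 = 5336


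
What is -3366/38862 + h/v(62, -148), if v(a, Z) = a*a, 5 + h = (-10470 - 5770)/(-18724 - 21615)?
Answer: -59629209/679069508 ≈ -0.087810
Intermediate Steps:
h = -6395/1391 (h = -5 + (-10470 - 5770)/(-18724 - 21615) = -5 - 16240/(-40339) = -5 - 16240*(-1/40339) = -5 + 560/1391 = -6395/1391 ≈ -4.5974)
v(a, Z) = a**2
-3366/38862 + h/v(62, -148) = -3366/38862 - 6395/(1391*(62**2)) = -3366*1/38862 - 6395/1391/3844 = -11/127 - 6395/1391*1/3844 = -11/127 - 6395/5347004 = -59629209/679069508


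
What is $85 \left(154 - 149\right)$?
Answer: $425$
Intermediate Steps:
$85 \left(154 - 149\right) = 85 \cdot 5 = 425$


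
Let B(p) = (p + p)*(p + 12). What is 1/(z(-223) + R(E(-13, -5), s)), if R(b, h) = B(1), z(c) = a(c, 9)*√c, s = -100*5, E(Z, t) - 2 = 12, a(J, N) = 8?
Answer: 13/7474 - 2*I*√223/3737 ≈ 0.0017394 - 0.0079921*I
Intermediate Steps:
E(Z, t) = 14 (E(Z, t) = 2 + 12 = 14)
B(p) = 2*p*(12 + p) (B(p) = (2*p)*(12 + p) = 2*p*(12 + p))
s = -500
z(c) = 8*√c
R(b, h) = 26 (R(b, h) = 2*1*(12 + 1) = 2*1*13 = 26)
1/(z(-223) + R(E(-13, -5), s)) = 1/(8*√(-223) + 26) = 1/(8*(I*√223) + 26) = 1/(8*I*√223 + 26) = 1/(26 + 8*I*√223)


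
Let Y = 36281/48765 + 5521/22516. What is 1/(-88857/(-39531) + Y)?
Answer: 14468250334980/46833442076357 ≈ 0.30893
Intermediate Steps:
Y = 1086134561/1097992740 (Y = 36281*(1/48765) + 5521*(1/22516) = 36281/48765 + 5521/22516 = 1086134561/1097992740 ≈ 0.98920)
1/(-88857/(-39531) + Y) = 1/(-88857/(-39531) + 1086134561/1097992740) = 1/(-88857*(-1/39531) + 1086134561/1097992740) = 1/(29619/13177 + 1086134561/1097992740) = 1/(46833442076357/14468250334980) = 14468250334980/46833442076357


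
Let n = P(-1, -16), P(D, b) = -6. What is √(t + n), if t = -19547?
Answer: I*√19553 ≈ 139.83*I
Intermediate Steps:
n = -6
√(t + n) = √(-19547 - 6) = √(-19553) = I*√19553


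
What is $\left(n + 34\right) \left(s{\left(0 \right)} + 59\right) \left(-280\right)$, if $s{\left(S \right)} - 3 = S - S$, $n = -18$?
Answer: $-277760$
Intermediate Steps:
$s{\left(S \right)} = 3$ ($s{\left(S \right)} = 3 + \left(S - S\right) = 3 + 0 = 3$)
$\left(n + 34\right) \left(s{\left(0 \right)} + 59\right) \left(-280\right) = \left(-18 + 34\right) \left(3 + 59\right) \left(-280\right) = 16 \cdot 62 \left(-280\right) = 992 \left(-280\right) = -277760$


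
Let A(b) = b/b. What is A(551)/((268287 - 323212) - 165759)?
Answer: -1/220684 ≈ -4.5314e-6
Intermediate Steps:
A(b) = 1
A(551)/((268287 - 323212) - 165759) = 1/((268287 - 323212) - 165759) = 1/(-54925 - 165759) = 1/(-220684) = 1*(-1/220684) = -1/220684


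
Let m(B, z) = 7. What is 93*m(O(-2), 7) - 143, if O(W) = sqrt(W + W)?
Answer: 508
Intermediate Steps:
O(W) = sqrt(2)*sqrt(W) (O(W) = sqrt(2*W) = sqrt(2)*sqrt(W))
93*m(O(-2), 7) - 143 = 93*7 - 143 = 651 - 143 = 508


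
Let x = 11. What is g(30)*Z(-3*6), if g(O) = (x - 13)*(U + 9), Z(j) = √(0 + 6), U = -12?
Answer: 6*√6 ≈ 14.697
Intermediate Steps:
Z(j) = √6
g(O) = 6 (g(O) = (11 - 13)*(-12 + 9) = -2*(-3) = 6)
g(30)*Z(-3*6) = 6*√6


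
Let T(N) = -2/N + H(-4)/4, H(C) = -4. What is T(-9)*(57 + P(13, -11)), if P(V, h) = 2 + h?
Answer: -112/3 ≈ -37.333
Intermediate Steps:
T(N) = -1 - 2/N (T(N) = -2/N - 4/4 = -2/N - 4*1/4 = -2/N - 1 = -1 - 2/N)
T(-9)*(57 + P(13, -11)) = ((-2 - 1*(-9))/(-9))*(57 + (2 - 11)) = (-(-2 + 9)/9)*(57 - 9) = -1/9*7*48 = -7/9*48 = -112/3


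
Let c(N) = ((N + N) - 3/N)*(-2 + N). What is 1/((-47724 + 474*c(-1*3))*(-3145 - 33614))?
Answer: 1/1318692366 ≈ 7.5833e-10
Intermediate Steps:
c(N) = (-2 + N)*(-3/N + 2*N) (c(N) = (2*N - 3/N)*(-2 + N) = (-3/N + 2*N)*(-2 + N) = (-2 + N)*(-3/N + 2*N))
1/((-47724 + 474*c(-1*3))*(-3145 - 33614)) = 1/((-47724 + 474*(-3 - (-4)*3 + 2*(-1*3)² + 6/((-1*3))))*(-3145 - 33614)) = 1/((-47724 + 474*(-3 - 4*(-3) + 2*(-3)² + 6/(-3)))*(-36759)) = 1/((-47724 + 474*(-3 + 12 + 2*9 + 6*(-⅓)))*(-36759)) = 1/((-47724 + 474*(-3 + 12 + 18 - 2))*(-36759)) = 1/((-47724 + 474*25)*(-36759)) = 1/((-47724 + 11850)*(-36759)) = 1/(-35874*(-36759)) = 1/1318692366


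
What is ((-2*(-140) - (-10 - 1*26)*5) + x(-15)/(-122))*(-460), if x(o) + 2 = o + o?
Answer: -12914960/61 ≈ -2.1172e+5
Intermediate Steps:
x(o) = -2 + 2*o (x(o) = -2 + (o + o) = -2 + 2*o)
((-2*(-140) - (-10 - 1*26)*5) + x(-15)/(-122))*(-460) = ((-2*(-140) - (-10 - 1*26)*5) + (-2 + 2*(-15))/(-122))*(-460) = ((280 - (-10 - 26)*5) + (-2 - 30)*(-1/122))*(-460) = ((280 - (-36)*5) - 32*(-1/122))*(-460) = ((280 - 1*(-180)) + 16/61)*(-460) = ((280 + 180) + 16/61)*(-460) = (460 + 16/61)*(-460) = (28076/61)*(-460) = -12914960/61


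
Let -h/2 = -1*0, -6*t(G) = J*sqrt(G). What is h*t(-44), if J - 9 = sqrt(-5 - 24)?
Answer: 0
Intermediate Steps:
J = 9 + I*sqrt(29) (J = 9 + sqrt(-5 - 24) = 9 + sqrt(-29) = 9 + I*sqrt(29) ≈ 9.0 + 5.3852*I)
t(G) = -sqrt(G)*(9 + I*sqrt(29))/6 (t(G) = -(9 + I*sqrt(29))*sqrt(G)/6 = -sqrt(G)*(9 + I*sqrt(29))/6)
h = 0 (h = -(-2)*0 = -2*0 = 0)
h*t(-44) = 0*(sqrt(-44)*(-9 - I*sqrt(29))/6) = 0*((2*I*sqrt(11))*(-9 - I*sqrt(29))/6) = 0*(I*sqrt(11)*(-9 - I*sqrt(29))/3) = 0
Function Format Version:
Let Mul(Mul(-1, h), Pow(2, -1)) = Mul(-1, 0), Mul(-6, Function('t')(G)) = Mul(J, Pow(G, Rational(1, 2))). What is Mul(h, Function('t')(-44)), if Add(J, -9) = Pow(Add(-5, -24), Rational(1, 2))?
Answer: 0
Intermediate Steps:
J = Add(9, Mul(I, Pow(29, Rational(1, 2)))) (J = Add(9, Pow(Add(-5, -24), Rational(1, 2))) = Add(9, Pow(-29, Rational(1, 2))) = Add(9, Mul(I, Pow(29, Rational(1, 2)))) ≈ Add(9.0000, Mul(5.3852, I)))
Function('t')(G) = Mul(Rational(-1, 6), Pow(G, Rational(1, 2)), Add(9, Mul(I, Pow(29, Rational(1, 2))))) (Function('t')(G) = Mul(Rational(-1, 6), Mul(Add(9, Mul(I, Pow(29, Rational(1, 2)))), Pow(G, Rational(1, 2)))) = Mul(Rational(-1, 6), Mul(Pow(G, Rational(1, 2)), Add(9, Mul(I, Pow(29, Rational(1, 2)))))) = Mul(Rational(-1, 6), Pow(G, Rational(1, 2)), Add(9, Mul(I, Pow(29, Rational(1, 2))))))
h = 0 (h = Mul(-2, Mul(-1, 0)) = Mul(-2, 0) = 0)
Mul(h, Function('t')(-44)) = Mul(0, Mul(Rational(1, 6), Pow(-44, Rational(1, 2)), Add(-9, Mul(-1, I, Pow(29, Rational(1, 2)))))) = Mul(0, Mul(Rational(1, 6), Mul(2, I, Pow(11, Rational(1, 2))), Add(-9, Mul(-1, I, Pow(29, Rational(1, 2)))))) = Mul(0, Mul(Rational(1, 3), I, Pow(11, Rational(1, 2)), Add(-9, Mul(-1, I, Pow(29, Rational(1, 2)))))) = 0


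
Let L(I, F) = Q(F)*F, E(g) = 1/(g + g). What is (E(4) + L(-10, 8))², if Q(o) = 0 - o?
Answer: 261121/64 ≈ 4080.0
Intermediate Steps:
Q(o) = -o
E(g) = 1/(2*g)
L(I, F) = -F² (L(I, F) = (-F)*F = -F²)
(E(4) + L(-10, 8))² = ((½)/4 - 1*8²)² = ((½)*(¼) - 1*64)² = (⅛ - 64)² = (-511/8)² = 261121/64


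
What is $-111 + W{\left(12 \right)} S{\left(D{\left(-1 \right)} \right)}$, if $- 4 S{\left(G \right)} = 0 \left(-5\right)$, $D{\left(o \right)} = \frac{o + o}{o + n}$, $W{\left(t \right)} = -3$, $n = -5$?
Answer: $-111$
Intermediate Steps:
$D{\left(o \right)} = \frac{2 o}{-5 + o}$ ($D{\left(o \right)} = \frac{o + o}{o - 5} = \frac{2 o}{-5 + o}$)
$S{\left(G \right)} = 0$ ($S{\left(G \right)} = - \frac{0 \left(-5\right)}{4} = \left(- \frac{1}{4}\right) 0 = 0$)
$-111 + W{\left(12 \right)} S{\left(D{\left(-1 \right)} \right)} = -111 - 0 = -111 + 0 = -111$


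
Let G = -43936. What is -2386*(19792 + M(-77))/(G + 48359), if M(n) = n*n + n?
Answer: -61186584/4423 ≈ -13834.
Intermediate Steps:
M(n) = n + n**2 (M(n) = n**2 + n = n + n**2)
-2386*(19792 + M(-77))/(G + 48359) = -2386*(19792 - 77*(1 - 77))/(-43936 + 48359) = -2386/(4423/(19792 - 77*(-76))) = -2386/(4423/(19792 + 5852)) = -2386/(4423/25644) = -2386/(4423*(1/25644)) = -2386/4423/25644 = -2386*25644/4423 = -61186584/4423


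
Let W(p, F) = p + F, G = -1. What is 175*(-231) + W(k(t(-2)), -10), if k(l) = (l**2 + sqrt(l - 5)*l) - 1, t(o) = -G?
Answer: -40435 + 2*I ≈ -40435.0 + 2.0*I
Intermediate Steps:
t(o) = 1 (t(o) = -1*(-1) = 1)
k(l) = -1 + l**2 + l*sqrt(-5 + l) (k(l) = (l**2 + sqrt(-5 + l)*l) - 1 = (l**2 + l*sqrt(-5 + l)) - 1 = -1 + l**2 + l*sqrt(-5 + l))
W(p, F) = F + p
175*(-231) + W(k(t(-2)), -10) = 175*(-231) + (-10 + (-1 + 1**2 + 1*sqrt(-5 + 1))) = -40425 + (-10 + (-1 + 1 + 1*sqrt(-4))) = -40425 + (-10 + (-1 + 1 + 1*(2*I))) = -40425 + (-10 + (-1 + 1 + 2*I)) = -40425 + (-10 + 2*I) = -40435 + 2*I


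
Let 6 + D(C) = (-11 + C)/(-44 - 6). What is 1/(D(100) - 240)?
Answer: -50/12389 ≈ -0.0040358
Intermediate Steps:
D(C) = -289/50 - C/50 (D(C) = -6 + (-11 + C)/(-44 - 6) = -6 + (-11 + C)/(-50) = -6 + (-11 + C)*(-1/50) = -6 + (11/50 - C/50) = -289/50 - C/50)
1/(D(100) - 240) = 1/((-289/50 - 1/50*100) - 240) = 1/((-289/50 - 2) - 240) = 1/(-389/50 - 240) = 1/(-12389/50) = -50/12389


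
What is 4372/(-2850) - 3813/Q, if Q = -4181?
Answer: -3706141/5957925 ≈ -0.62205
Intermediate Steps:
4372/(-2850) - 3813/Q = 4372/(-2850) - 3813/(-4181) = 4372*(-1/2850) - 3813*(-1/4181) = -2186/1425 + 3813/4181 = -3706141/5957925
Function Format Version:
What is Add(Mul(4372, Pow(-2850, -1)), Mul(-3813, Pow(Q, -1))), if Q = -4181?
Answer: Rational(-3706141, 5957925) ≈ -0.62205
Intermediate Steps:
Add(Mul(4372, Pow(-2850, -1)), Mul(-3813, Pow(Q, -1))) = Add(Mul(4372, Pow(-2850, -1)), Mul(-3813, Pow(-4181, -1))) = Add(Mul(4372, Rational(-1, 2850)), Mul(-3813, Rational(-1, 4181))) = Add(Rational(-2186, 1425), Rational(3813, 4181)) = Rational(-3706141, 5957925)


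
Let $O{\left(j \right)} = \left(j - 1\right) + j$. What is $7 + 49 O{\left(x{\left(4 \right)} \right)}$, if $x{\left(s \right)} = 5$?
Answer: $448$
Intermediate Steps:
$O{\left(j \right)} = -1 + 2 j$ ($O{\left(j \right)} = \left(-1 + j\right) + j = -1 + 2 j$)
$7 + 49 O{\left(x{\left(4 \right)} \right)} = 7 + 49 \left(-1 + 2 \cdot 5\right) = 7 + 49 \left(-1 + 10\right) = 7 + 49 \cdot 9 = 7 + 441 = 448$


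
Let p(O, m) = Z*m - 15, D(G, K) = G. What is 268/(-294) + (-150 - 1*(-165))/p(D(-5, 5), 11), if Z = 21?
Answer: -2971/3528 ≈ -0.84212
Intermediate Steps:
p(O, m) = -15 + 21*m (p(O, m) = 21*m - 15 = -15 + 21*m)
268/(-294) + (-150 - 1*(-165))/p(D(-5, 5), 11) = 268/(-294) + (-150 - 1*(-165))/(-15 + 21*11) = 268*(-1/294) + (-150 + 165)/(-15 + 231) = -134/147 + 15/216 = -134/147 + 15*(1/216) = -134/147 + 5/72 = -2971/3528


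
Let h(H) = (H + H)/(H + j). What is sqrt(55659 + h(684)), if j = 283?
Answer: sqrt(52047441507)/967 ≈ 235.92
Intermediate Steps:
h(H) = 2*H/(283 + H) (h(H) = (H + H)/(H + 283) = (2*H)/(283 + H) = 2*H/(283 + H))
sqrt(55659 + h(684)) = sqrt(55659 + 2*684/(283 + 684)) = sqrt(55659 + 2*684/967) = sqrt(55659 + 2*684*(1/967)) = sqrt(55659 + 1368/967) = sqrt(53823621/967) = sqrt(52047441507)/967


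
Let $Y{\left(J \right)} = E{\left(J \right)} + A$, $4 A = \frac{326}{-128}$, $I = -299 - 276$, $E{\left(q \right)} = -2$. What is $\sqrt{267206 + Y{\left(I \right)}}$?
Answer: $\frac{\sqrt{68404061}}{16} \approx 516.92$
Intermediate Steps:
$I = -575$ ($I = -299 - 276 = -575$)
$A = - \frac{163}{256}$ ($A = \frac{326 \frac{1}{-128}}{4} = \frac{326 \left(- \frac{1}{128}\right)}{4} = \frac{1}{4} \left(- \frac{163}{64}\right) = - \frac{163}{256} \approx -0.63672$)
$Y{\left(J \right)} = - \frac{675}{256}$ ($Y{\left(J \right)} = -2 - \frac{163}{256} = - \frac{675}{256}$)
$\sqrt{267206 + Y{\left(I \right)}} = \sqrt{267206 - \frac{675}{256}} = \sqrt{\frac{68404061}{256}} = \frac{\sqrt{68404061}}{16}$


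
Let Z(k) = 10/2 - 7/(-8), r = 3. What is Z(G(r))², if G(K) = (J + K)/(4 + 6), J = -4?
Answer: 2209/64 ≈ 34.516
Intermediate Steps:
G(K) = -⅖ + K/10 (G(K) = (-4 + K)/(4 + 6) = (-4 + K)/10 = (-4 + K)*(⅒) = -⅖ + K/10)
Z(k) = 47/8 (Z(k) = 10*(½) - 7*(-⅛) = 5 + 7/8 = 47/8)
Z(G(r))² = (47/8)² = 2209/64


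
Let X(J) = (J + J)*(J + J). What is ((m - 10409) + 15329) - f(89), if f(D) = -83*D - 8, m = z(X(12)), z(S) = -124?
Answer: 12191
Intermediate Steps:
X(J) = 4*J² (X(J) = (2*J)*(2*J) = 4*J²)
m = -124
f(D) = -8 - 83*D
((m - 10409) + 15329) - f(89) = ((-124 - 10409) + 15329) - (-8 - 83*89) = (-10533 + 15329) - (-8 - 7387) = 4796 - 1*(-7395) = 4796 + 7395 = 12191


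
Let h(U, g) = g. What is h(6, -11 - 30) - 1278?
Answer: -1319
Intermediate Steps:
h(6, -11 - 30) - 1278 = (-11 - 30) - 1278 = -41 - 1278 = -1319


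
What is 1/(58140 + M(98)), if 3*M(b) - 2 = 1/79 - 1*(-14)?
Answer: 237/13780445 ≈ 1.7198e-5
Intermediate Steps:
M(b) = 1265/237 (M(b) = ⅔ + (1/79 - 1*(-14))/3 = ⅔ + (1/79 + 14)/3 = ⅔ + (⅓)*(1107/79) = ⅔ + 369/79 = 1265/237)
1/(58140 + M(98)) = 1/(58140 + 1265/237) = 1/(13780445/237) = 237/13780445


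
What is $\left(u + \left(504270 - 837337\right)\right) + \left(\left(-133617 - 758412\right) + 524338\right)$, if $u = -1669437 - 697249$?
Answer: $-3067444$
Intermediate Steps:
$u = -2366686$ ($u = -1669437 - 697249 = -2366686$)
$\left(u + \left(504270 - 837337\right)\right) + \left(\left(-133617 - 758412\right) + 524338\right) = \left(-2366686 + \left(504270 - 837337\right)\right) + \left(\left(-133617 - 758412\right) + 524338\right) = \left(-2366686 - 333067\right) + \left(-892029 + 524338\right) = -2699753 - 367691 = -3067444$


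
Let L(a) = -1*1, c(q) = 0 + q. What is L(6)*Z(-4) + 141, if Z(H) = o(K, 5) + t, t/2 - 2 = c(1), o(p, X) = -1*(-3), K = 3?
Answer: 132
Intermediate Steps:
o(p, X) = 3
c(q) = q
t = 6 (t = 4 + 2*1 = 4 + 2 = 6)
L(a) = -1
Z(H) = 9 (Z(H) = 3 + 6 = 9)
L(6)*Z(-4) + 141 = -1*9 + 141 = -9 + 141 = 132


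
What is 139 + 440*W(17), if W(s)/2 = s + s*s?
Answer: 269419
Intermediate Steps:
W(s) = 2*s + 2*s² (W(s) = 2*(s + s*s) = 2*(s + s²) = 2*s + 2*s²)
139 + 440*W(17) = 139 + 440*(2*17*(1 + 17)) = 139 + 440*(2*17*18) = 139 + 440*612 = 139 + 269280 = 269419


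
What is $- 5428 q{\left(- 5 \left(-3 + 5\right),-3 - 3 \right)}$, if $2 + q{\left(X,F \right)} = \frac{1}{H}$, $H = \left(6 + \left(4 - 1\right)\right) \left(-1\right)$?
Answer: $\frac{103132}{9} \approx 11459.0$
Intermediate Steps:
$H = -9$ ($H = \left(6 + \left(4 - 1\right)\right) \left(-1\right) = \left(6 + 3\right) \left(-1\right) = 9 \left(-1\right) = -9$)
$q{\left(X,F \right)} = - \frac{19}{9}$ ($q{\left(X,F \right)} = -2 + \frac{1}{-9} = -2 - \frac{1}{9} = - \frac{19}{9}$)
$- 5428 q{\left(- 5 \left(-3 + 5\right),-3 - 3 \right)} = \left(-5428\right) \left(- \frac{19}{9}\right) = \frac{103132}{9}$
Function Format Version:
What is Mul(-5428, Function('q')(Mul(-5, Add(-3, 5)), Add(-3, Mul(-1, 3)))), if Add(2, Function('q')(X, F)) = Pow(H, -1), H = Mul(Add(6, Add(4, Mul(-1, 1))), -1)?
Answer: Rational(103132, 9) ≈ 11459.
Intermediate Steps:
H = -9 (H = Mul(Add(6, Add(4, -1)), -1) = Mul(Add(6, 3), -1) = Mul(9, -1) = -9)
Function('q')(X, F) = Rational(-19, 9) (Function('q')(X, F) = Add(-2, Pow(-9, -1)) = Add(-2, Rational(-1, 9)) = Rational(-19, 9))
Mul(-5428, Function('q')(Mul(-5, Add(-3, 5)), Add(-3, Mul(-1, 3)))) = Mul(-5428, Rational(-19, 9)) = Rational(103132, 9)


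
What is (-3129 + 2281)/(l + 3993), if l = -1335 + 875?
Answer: -848/3533 ≈ -0.24002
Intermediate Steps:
l = -460
(-3129 + 2281)/(l + 3993) = (-3129 + 2281)/(-460 + 3993) = -848/3533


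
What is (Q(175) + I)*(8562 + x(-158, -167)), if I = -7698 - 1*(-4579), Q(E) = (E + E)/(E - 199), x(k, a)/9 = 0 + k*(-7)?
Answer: -58021429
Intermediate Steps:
x(k, a) = -63*k (x(k, a) = 9*(0 + k*(-7)) = 9*(0 - 7*k) = 9*(-7*k) = -63*k)
Q(E) = 2*E/(-199 + E) (Q(E) = (2*E)/(-199 + E) = 2*E/(-199 + E))
I = -3119 (I = -7698 + 4579 = -3119)
(Q(175) + I)*(8562 + x(-158, -167)) = (2*175/(-199 + 175) - 3119)*(8562 - 63*(-158)) = (2*175/(-24) - 3119)*(8562 + 9954) = (2*175*(-1/24) - 3119)*18516 = (-175/12 - 3119)*18516 = -37603/12*18516 = -58021429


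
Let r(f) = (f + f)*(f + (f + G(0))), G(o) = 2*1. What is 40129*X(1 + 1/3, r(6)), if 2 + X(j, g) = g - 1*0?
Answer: 6661414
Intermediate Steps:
G(o) = 2
r(f) = 2*f*(2 + 2*f) (r(f) = (f + f)*(f + (f + 2)) = (2*f)*(f + (2 + f)) = (2*f)*(2 + 2*f) = 2*f*(2 + 2*f))
X(j, g) = -2 + g (X(j, g) = -2 + (g - 1*0) = -2 + (g + 0) = -2 + g)
40129*X(1 + 1/3, r(6)) = 40129*(-2 + 4*6*(1 + 6)) = 40129*(-2 + 4*6*7) = 40129*(-2 + 168) = 40129*166 = 6661414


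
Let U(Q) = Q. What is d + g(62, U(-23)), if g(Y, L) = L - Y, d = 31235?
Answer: 31150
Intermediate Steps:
d + g(62, U(-23)) = 31235 + (-23 - 1*62) = 31235 + (-23 - 62) = 31235 - 85 = 31150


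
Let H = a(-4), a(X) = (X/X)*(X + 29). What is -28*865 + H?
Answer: -24195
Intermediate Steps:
a(X) = 29 + X (a(X) = 1*(29 + X) = 29 + X)
H = 25 (H = 29 - 4 = 25)
-28*865 + H = -28*865 + 25 = -24220 + 25 = -24195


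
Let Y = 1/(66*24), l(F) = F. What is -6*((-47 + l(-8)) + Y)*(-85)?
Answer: -7405115/264 ≈ -28050.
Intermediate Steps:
Y = 1/1584 (Y = (1/66)*(1/24) = 1/1584 ≈ 0.00063131)
-6*((-47 + l(-8)) + Y)*(-85) = -6*((-47 - 8) + 1/1584)*(-85) = -6*(-55 + 1/1584)*(-85) = -6*(-87119/1584)*(-85) = (87119/264)*(-85) = -7405115/264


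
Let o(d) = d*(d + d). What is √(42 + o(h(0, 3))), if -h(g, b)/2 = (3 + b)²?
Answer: √10410 ≈ 102.03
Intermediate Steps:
h(g, b) = -2*(3 + b)²
o(d) = 2*d² (o(d) = d*(2*d) = 2*d²)
√(42 + o(h(0, 3))) = √(42 + 2*(-2*(3 + 3)²)²) = √(42 + 2*(-2*6²)²) = √(42 + 2*(-2*36)²) = √(42 + 2*(-72)²) = √(42 + 2*5184) = √(42 + 10368) = √10410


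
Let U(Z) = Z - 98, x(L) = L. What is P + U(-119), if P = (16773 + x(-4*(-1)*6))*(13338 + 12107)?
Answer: 427399448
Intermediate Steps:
U(Z) = -98 + Z
P = 427399665 (P = (16773 - 4*(-1)*6)*(13338 + 12107) = (16773 + 4*6)*25445 = (16773 + 24)*25445 = 16797*25445 = 427399665)
P + U(-119) = 427399665 + (-98 - 119) = 427399665 - 217 = 427399448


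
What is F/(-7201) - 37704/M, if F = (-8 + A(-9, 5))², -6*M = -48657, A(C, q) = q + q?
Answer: -543077884/116793019 ≈ -4.6499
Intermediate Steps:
A(C, q) = 2*q
M = 16219/2 (M = -⅙*(-48657) = 16219/2 ≈ 8109.5)
F = 4 (F = (-8 + 2*5)² = (-8 + 10)² = 2² = 4)
F/(-7201) - 37704/M = 4/(-7201) - 37704/16219/2 = 4*(-1/7201) - 37704*2/16219 = -4/7201 - 75408/16219 = -543077884/116793019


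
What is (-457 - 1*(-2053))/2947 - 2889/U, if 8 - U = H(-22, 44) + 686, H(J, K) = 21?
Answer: 458547/98093 ≈ 4.6746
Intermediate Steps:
U = -699 (U = 8 - (21 + 686) = 8 - 1*707 = 8 - 707 = -699)
(-457 - 1*(-2053))/2947 - 2889/U = (-457 - 1*(-2053))/2947 - 2889/(-699) = (-457 + 2053)*(1/2947) - 2889*(-1/699) = 1596*(1/2947) + 963/233 = 228/421 + 963/233 = 458547/98093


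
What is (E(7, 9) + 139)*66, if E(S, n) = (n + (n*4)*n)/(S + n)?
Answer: 84381/8 ≈ 10548.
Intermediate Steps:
E(S, n) = (n + 4*n²)/(S + n) (E(S, n) = (n + (4*n)*n)/(S + n) = (n + 4*n²)/(S + n))
(E(7, 9) + 139)*66 = (9*(1 + 4*9)/(7 + 9) + 139)*66 = (9*(1 + 36)/16 + 139)*66 = (9*(1/16)*37 + 139)*66 = (333/16 + 139)*66 = (2557/16)*66 = 84381/8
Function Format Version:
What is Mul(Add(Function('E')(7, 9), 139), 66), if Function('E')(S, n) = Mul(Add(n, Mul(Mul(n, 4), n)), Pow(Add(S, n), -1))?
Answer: Rational(84381, 8) ≈ 10548.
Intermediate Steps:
Function('E')(S, n) = Mul(Pow(Add(S, n), -1), Add(n, Mul(4, Pow(n, 2)))) (Function('E')(S, n) = Mul(Add(n, Mul(Mul(4, n), n)), Pow(Add(S, n), -1)) = Mul(Add(n, Mul(4, Pow(n, 2))), Pow(Add(S, n), -1)) = Mul(Pow(Add(S, n), -1), Add(n, Mul(4, Pow(n, 2)))))
Mul(Add(Function('E')(7, 9), 139), 66) = Mul(Add(Mul(9, Pow(Add(7, 9), -1), Add(1, Mul(4, 9))), 139), 66) = Mul(Add(Mul(9, Pow(16, -1), Add(1, 36)), 139), 66) = Mul(Add(Mul(9, Rational(1, 16), 37), 139), 66) = Mul(Add(Rational(333, 16), 139), 66) = Mul(Rational(2557, 16), 66) = Rational(84381, 8)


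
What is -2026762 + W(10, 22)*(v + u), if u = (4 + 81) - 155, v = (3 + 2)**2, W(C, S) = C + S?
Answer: -2028202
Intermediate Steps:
v = 25 (v = 5**2 = 25)
u = -70 (u = 85 - 155 = -70)
-2026762 + W(10, 22)*(v + u) = -2026762 + (10 + 22)*(25 - 70) = -2026762 + 32*(-45) = -2026762 - 1440 = -2028202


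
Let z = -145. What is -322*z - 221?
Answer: 46469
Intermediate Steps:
-322*z - 221 = -322*(-145) - 221 = 46690 - 221 = 46469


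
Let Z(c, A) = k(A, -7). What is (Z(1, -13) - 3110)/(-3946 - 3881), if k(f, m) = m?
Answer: 1039/2609 ≈ 0.39824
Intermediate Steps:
Z(c, A) = -7
(Z(1, -13) - 3110)/(-3946 - 3881) = (-7 - 3110)/(-3946 - 3881) = -3117/(-7827) = -3117*(-1/7827) = 1039/2609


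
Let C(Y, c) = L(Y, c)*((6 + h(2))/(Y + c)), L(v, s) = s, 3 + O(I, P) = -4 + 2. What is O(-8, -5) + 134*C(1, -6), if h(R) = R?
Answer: 6407/5 ≈ 1281.4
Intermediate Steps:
O(I, P) = -5 (O(I, P) = -3 + (-4 + 2) = -3 - 2 = -5)
C(Y, c) = 8*c/(Y + c) (C(Y, c) = c*((6 + 2)/(Y + c)) = c*(8/(Y + c)) = 8*c/(Y + c))
O(-8, -5) + 134*C(1, -6) = -5 + 134*(8*(-6)/(1 - 6)) = -5 + 134*(8*(-6)/(-5)) = -5 + 134*(8*(-6)*(-1/5)) = -5 + 134*(48/5) = -5 + 6432/5 = 6407/5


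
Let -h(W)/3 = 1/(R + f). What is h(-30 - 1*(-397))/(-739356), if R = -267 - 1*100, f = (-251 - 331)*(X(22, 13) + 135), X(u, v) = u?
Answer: -1/22609752932 ≈ -4.4229e-11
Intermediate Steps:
f = -91374 (f = (-251 - 331)*(22 + 135) = -582*157 = -91374)
R = -367 (R = -267 - 100 = -367)
h(W) = 3/91741 (h(W) = -3/(-367 - 91374) = -3/(-91741) = -3*(-1/91741) = 3/91741)
h(-30 - 1*(-397))/(-739356) = (3/91741)/(-739356) = (3/91741)*(-1/739356) = -1/22609752932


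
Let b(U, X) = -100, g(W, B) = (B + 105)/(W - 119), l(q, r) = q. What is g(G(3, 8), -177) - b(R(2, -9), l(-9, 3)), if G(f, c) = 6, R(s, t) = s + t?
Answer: 11372/113 ≈ 100.64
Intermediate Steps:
g(W, B) = (105 + B)/(-119 + W)
g(G(3, 8), -177) - b(R(2, -9), l(-9, 3)) = (105 - 177)/(-119 + 6) - 1*(-100) = -72/(-113) + 100 = -1/113*(-72) + 100 = 72/113 + 100 = 11372/113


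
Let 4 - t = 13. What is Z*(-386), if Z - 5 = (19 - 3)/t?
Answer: -11194/9 ≈ -1243.8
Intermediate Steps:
t = -9 (t = 4 - 1*13 = 4 - 13 = -9)
Z = 29/9 (Z = 5 + (19 - 3)/(-9) = 5 + 16*(-⅑) = 5 - 16/9 = 29/9 ≈ 3.2222)
Z*(-386) = (29/9)*(-386) = -11194/9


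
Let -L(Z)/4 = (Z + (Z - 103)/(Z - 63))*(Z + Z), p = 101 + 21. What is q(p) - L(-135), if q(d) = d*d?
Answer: 1753244/11 ≈ 1.5939e+5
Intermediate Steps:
p = 122
q(d) = d²
L(Z) = -8*Z*(Z + (-103 + Z)/(-63 + Z)) (L(Z) = -4*(Z + (Z - 103)/(Z - 63))*(Z + Z) = -4*(Z + (-103 + Z)/(-63 + Z))*2*Z = -8*Z*(Z + (-103 + Z)/(-63 + Z)))
q(p) - L(-135) = 122² - 8*(-135)*(103 - 1*(-135)² + 62*(-135))/(-63 - 135) = 14884 - 8*(-135)*(103 - 1*18225 - 8370)/(-198) = 14884 - 8*(-135)*(-1)*(103 - 18225 - 8370)/198 = 14884 - 8*(-135)*(-1)*(-26492)/198 = 14884 - 1*(-1589520/11) = 14884 + 1589520/11 = 1753244/11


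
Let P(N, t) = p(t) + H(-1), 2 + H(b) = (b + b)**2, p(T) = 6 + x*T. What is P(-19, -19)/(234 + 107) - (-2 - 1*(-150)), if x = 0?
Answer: -50460/341 ≈ -147.98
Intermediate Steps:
p(T) = 6 (p(T) = 6 + 0*T = 6 + 0 = 6)
H(b) = -2 + 4*b**2 (H(b) = -2 + (b + b)**2 = -2 + (2*b)**2 = -2 + 4*b**2)
P(N, t) = 8 (P(N, t) = 6 + (-2 + 4*(-1)**2) = 6 + (-2 + 4*1) = 6 + (-2 + 4) = 6 + 2 = 8)
P(-19, -19)/(234 + 107) - (-2 - 1*(-150)) = 8/(234 + 107) - (-2 - 1*(-150)) = 8/341 - (-2 + 150) = 8*(1/341) - 1*148 = 8/341 - 148 = -50460/341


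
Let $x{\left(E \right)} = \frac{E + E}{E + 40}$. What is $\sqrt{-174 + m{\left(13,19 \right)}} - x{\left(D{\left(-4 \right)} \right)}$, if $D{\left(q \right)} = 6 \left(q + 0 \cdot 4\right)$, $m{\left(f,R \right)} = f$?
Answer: $3 + i \sqrt{161} \approx 3.0 + 12.689 i$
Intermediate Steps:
$D{\left(q \right)} = 6 q$ ($D{\left(q \right)} = 6 \left(q + 0\right) = 6 q$)
$x{\left(E \right)} = \frac{2 E}{40 + E}$
$\sqrt{-174 + m{\left(13,19 \right)}} - x{\left(D{\left(-4 \right)} \right)} = \sqrt{-174 + 13} - \frac{2 \cdot 6 \left(-4\right)}{40 + 6 \left(-4\right)} = \sqrt{-161} - 2 \left(-24\right) \frac{1}{40 - 24} = i \sqrt{161} - 2 \left(-24\right) \frac{1}{16} = i \sqrt{161} - -3 = i \sqrt{161} + 3 = 3 + i \sqrt{161}$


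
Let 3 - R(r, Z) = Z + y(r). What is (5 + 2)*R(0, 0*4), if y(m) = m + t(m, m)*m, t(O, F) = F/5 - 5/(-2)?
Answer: 21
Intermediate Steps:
t(O, F) = 5/2 + F/5 (t(O, F) = F*(1/5) - 5*(-1/2) = F/5 + 5/2 = 5/2 + F/5)
y(m) = m + m*(5/2 + m/5) (y(m) = m + (5/2 + m/5)*m = m + m*(5/2 + m/5))
R(r, Z) = 3 - Z - r*(35 + 2*r)/10 (R(r, Z) = 3 - (Z + r*(35 + 2*r)/10) = 3 + (-Z - r*(35 + 2*r)/10) = 3 - Z - r*(35 + 2*r)/10)
(5 + 2)*R(0, 0*4) = (5 + 2)*(3 - 0*4 - 1/10*0*(35 + 2*0)) = 7*(3 - 1*0 - 1/10*0*(35 + 0)) = 7*(3 + 0 - 1/10*0*35) = 7*(3 + 0 + 0) = 7*3 = 21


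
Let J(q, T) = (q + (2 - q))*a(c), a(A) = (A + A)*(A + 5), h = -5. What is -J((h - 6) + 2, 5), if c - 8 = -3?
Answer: -200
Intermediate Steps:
c = 5 (c = 8 - 3 = 5)
a(A) = 2*A*(5 + A) (a(A) = (2*A)*(5 + A) = 2*A*(5 + A))
J(q, T) = 200 (J(q, T) = (q + (2 - q))*(2*5*(5 + 5)) = 2*(2*5*10) = 2*100 = 200)
-J((h - 6) + 2, 5) = -1*200 = -200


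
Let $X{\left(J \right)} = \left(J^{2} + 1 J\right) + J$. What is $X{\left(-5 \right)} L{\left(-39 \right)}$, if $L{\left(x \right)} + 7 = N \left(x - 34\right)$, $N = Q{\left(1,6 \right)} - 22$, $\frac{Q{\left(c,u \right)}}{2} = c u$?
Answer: $10845$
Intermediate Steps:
$Q{\left(c,u \right)} = 2 c u$
$N = -10$ ($N = 2 \cdot 1 \cdot 6 - 22 = 12 - 22 = -10$)
$X{\left(J \right)} = J^{2} + 2 J$ ($X{\left(J \right)} = \left(J^{2} + J\right) + J = \left(J + J^{2}\right) + J = J^{2} + 2 J$)
$L{\left(x \right)} = 333 - 10 x$ ($L{\left(x \right)} = -7 - 10 \left(x - 34\right) = -7 - 10 \left(-34 + x\right) = -7 - \left(-340 + 10 x\right) = 333 - 10 x$)
$X{\left(-5 \right)} L{\left(-39 \right)} = - 5 \left(2 - 5\right) \left(333 - -390\right) = \left(-5\right) \left(-3\right) \left(333 + 390\right) = 15 \cdot 723 = 10845$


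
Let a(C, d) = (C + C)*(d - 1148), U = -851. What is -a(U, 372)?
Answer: -1320752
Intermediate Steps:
a(C, d) = 2*C*(-1148 + d) (a(C, d) = (2*C)*(-1148 + d) = 2*C*(-1148 + d))
-a(U, 372) = -2*(-851)*(-1148 + 372) = -2*(-851)*(-776) = -1*1320752 = -1320752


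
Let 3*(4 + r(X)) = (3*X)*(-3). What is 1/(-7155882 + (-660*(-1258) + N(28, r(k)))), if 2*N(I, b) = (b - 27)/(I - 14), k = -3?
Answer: -14/88558439 ≈ -1.5809e-7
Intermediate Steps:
r(X) = -4 - 3*X (r(X) = -4 + ((3*X)*(-3))/3 = -4 + (-9*X)/3 = -4 - 3*X)
N(I, b) = (-27 + b)/(2*(-14 + I)) (N(I, b) = ((b - 27)/(I - 14))/2 = ((-27 + b)/(-14 + I))/2 = (-27 + b)/(2*(-14 + I)))
1/(-7155882 + (-660*(-1258) + N(28, r(k)))) = 1/(-7155882 + (-660*(-1258) + (-27 + (-4 - 3*(-3)))/(2*(-14 + 28)))) = 1/(-7155882 + (830280 + (1/2)*(-27 + (-4 + 9))/14)) = 1/(-7155882 + (830280 + (1/2)*(1/14)*(-27 + 5))) = 1/(-7155882 + (830280 + (1/2)*(1/14)*(-22))) = 1/(-7155882 + (830280 - 11/14)) = 1/(-7155882 + 11623909/14) = 1/(-88558439/14) = -14/88558439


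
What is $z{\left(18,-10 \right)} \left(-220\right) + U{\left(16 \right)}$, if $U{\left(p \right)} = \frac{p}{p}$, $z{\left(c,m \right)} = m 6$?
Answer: $13201$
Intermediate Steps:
$z{\left(c,m \right)} = 6 m$
$U{\left(p \right)} = 1$
$z{\left(18,-10 \right)} \left(-220\right) + U{\left(16 \right)} = 6 \left(-10\right) \left(-220\right) + 1 = \left(-60\right) \left(-220\right) + 1 = 13200 + 1 = 13201$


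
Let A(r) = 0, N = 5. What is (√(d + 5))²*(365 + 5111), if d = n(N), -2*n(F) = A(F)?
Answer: 27380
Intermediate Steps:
n(F) = 0 (n(F) = -½*0 = 0)
d = 0
(√(d + 5))²*(365 + 5111) = (√(0 + 5))²*(365 + 5111) = (√5)²*5476 = 5*5476 = 27380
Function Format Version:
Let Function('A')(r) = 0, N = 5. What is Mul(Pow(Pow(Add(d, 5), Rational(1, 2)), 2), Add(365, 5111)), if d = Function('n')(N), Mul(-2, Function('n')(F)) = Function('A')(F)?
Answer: 27380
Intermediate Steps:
Function('n')(F) = 0 (Function('n')(F) = Mul(Rational(-1, 2), 0) = 0)
d = 0
Mul(Pow(Pow(Add(d, 5), Rational(1, 2)), 2), Add(365, 5111)) = Mul(Pow(Pow(Add(0, 5), Rational(1, 2)), 2), Add(365, 5111)) = Mul(Pow(Pow(5, Rational(1, 2)), 2), 5476) = Mul(5, 5476) = 27380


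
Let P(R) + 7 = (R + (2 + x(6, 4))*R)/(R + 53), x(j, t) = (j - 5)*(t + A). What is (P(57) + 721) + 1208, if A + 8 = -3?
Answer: 105596/55 ≈ 1919.9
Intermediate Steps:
A = -11 (A = -8 - 3 = -11)
x(j, t) = (-11 + t)*(-5 + j) (x(j, t) = (j - 5)*(t - 11) = (-5 + j)*(-11 + t) = (-11 + t)*(-5 + j))
P(R) = -7 - 4*R/(53 + R) (P(R) = -7 + (R + (2 + (55 - 11*6 - 5*4 + 6*4))*R)/(R + 53) = -7 + (R + (2 + (55 - 66 - 20 + 24))*R)/(53 + R) = -7 + (R + (2 - 7)*R)/(53 + R) = -7 + (R - 5*R)/(53 + R) = -7 + (-4*R)/(53 + R) = -7 - 4*R/(53 + R))
(P(57) + 721) + 1208 = ((-371 - 11*57)/(53 + 57) + 721) + 1208 = ((-371 - 627)/110 + 721) + 1208 = ((1/110)*(-998) + 721) + 1208 = (-499/55 + 721) + 1208 = 39156/55 + 1208 = 105596/55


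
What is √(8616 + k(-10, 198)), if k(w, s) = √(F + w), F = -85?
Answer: √(8616 + I*√95) ≈ 92.822 + 0.0525*I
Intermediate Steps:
k(w, s) = √(-85 + w)
√(8616 + k(-10, 198)) = √(8616 + √(-85 - 10)) = √(8616 + √(-95)) = √(8616 + I*√95)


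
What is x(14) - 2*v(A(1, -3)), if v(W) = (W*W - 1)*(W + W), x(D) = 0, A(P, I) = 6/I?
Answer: 24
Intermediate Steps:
v(W) = 2*W*(-1 + W²) (v(W) = (W² - 1)*(2*W) = (-1 + W²)*(2*W) = 2*W*(-1 + W²))
x(14) - 2*v(A(1, -3)) = 0 - 4*6/(-3)*(-1 + (6/(-3))²) = 0 - 4*6*(-⅓)*(-1 + (6*(-⅓))²) = 0 - 4*(-2)*(-1 + (-2)²) = 0 - 4*(-2)*(-1 + 4) = 0 - 4*(-2)*3 = 0 - 2*(-12) = 0 + 24 = 24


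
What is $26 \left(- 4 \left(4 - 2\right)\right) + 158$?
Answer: $-50$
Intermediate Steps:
$26 \left(- 4 \left(4 - 2\right)\right) + 158 = 26 \left(\left(-4\right) 2\right) + 158 = 26 \left(-8\right) + 158 = -208 + 158 = -50$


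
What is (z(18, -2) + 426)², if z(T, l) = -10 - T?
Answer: 158404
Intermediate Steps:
(z(18, -2) + 426)² = ((-10 - 1*18) + 426)² = ((-10 - 18) + 426)² = (-28 + 426)² = 398² = 158404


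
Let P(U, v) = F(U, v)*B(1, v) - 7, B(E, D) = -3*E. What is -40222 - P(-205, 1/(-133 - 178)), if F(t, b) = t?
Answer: -40830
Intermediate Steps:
P(U, v) = -7 - 3*U (P(U, v) = U*(-3*1) - 7 = U*(-3) - 7 = -3*U - 7 = -7 - 3*U)
-40222 - P(-205, 1/(-133 - 178)) = -40222 - (-7 - 3*(-205)) = -40222 - (-7 + 615) = -40222 - 1*608 = -40222 - 608 = -40830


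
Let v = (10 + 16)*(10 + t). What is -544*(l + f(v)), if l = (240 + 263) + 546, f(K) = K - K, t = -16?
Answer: -570656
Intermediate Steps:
v = -156 (v = (10 + 16)*(10 - 16) = 26*(-6) = -156)
f(K) = 0
l = 1049 (l = 503 + 546 = 1049)
-544*(l + f(v)) = -544*(1049 + 0) = -544*1049 = -570656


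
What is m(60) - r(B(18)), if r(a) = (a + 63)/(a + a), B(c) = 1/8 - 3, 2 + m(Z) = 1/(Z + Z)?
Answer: 23363/2760 ≈ 8.4649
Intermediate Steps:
m(Z) = -2 + 1/(2*Z) (m(Z) = -2 + 1/(Z + Z) = -2 + 1/(2*Z))
B(c) = -23/8 (B(c) = 1/8 - 3 = -23/8)
r(a) = (63 + a)/(2*a) (r(a) = (63 + a)/((2*a)) = (63 + a)*(1/(2*a)) = (63 + a)/(2*a))
m(60) - r(B(18)) = (-2 + (1/2)/60) - (63 - 23/8)/(2*(-23/8)) = (-2 + (1/2)*(1/60)) - (-8)*481/(2*23*8) = (-2 + 1/120) - 1*(-481/46) = -239/120 + 481/46 = 23363/2760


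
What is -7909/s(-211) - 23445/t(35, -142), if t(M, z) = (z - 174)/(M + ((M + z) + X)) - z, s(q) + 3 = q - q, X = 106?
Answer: 5549003/2256 ≈ 2459.7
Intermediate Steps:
s(q) = -3 (s(q) = -3 + (q - q) = -3 + 0 = -3)
t(M, z) = -z + (-174 + z)/(106 + z + 2*M) (t(M, z) = (z - 174)/(M + ((M + z) + 106)) - z = (-174 + z)/(M + (106 + M + z)) - z = (-174 + z)/(106 + z + 2*M) - z = -z + (-174 + z)/(106 + z + 2*M))
-7909/s(-211) - 23445/t(35, -142) = -7909/(-3) - 23445*(106 - 142 + 2*35)/(-174 - 1*(-142)**2 - 105*(-142) - 2*35*(-142)) = -7909*(-1/3) - 23445*(106 - 142 + 70)/(-174 - 1*20164 + 14910 + 9940) = 7909/3 - 23445*34/(-174 - 20164 + 14910 + 9940) = 7909/3 - 23445/((1/34)*4512) = 7909/3 - 23445/2256/17 = 7909/3 - 23445*17/2256 = 7909/3 - 132855/752 = 5549003/2256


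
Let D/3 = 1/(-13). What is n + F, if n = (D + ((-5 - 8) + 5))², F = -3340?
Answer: -553011/169 ≈ -3272.3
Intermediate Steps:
D = -3/13 (D = 3/(-13) = 3*(-1/13) = -3/13 ≈ -0.23077)
n = 11449/169 (n = (-3/13 + ((-5 - 8) + 5))² = (-3/13 + (-13 + 5))² = (-3/13 - 8)² = (-107/13)² = 11449/169 ≈ 67.746)
n + F = 11449/169 - 3340 = -553011/169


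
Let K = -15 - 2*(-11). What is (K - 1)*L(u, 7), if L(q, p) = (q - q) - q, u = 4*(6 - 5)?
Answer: -24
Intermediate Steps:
u = 4 (u = 4*1 = 4)
K = 7 (K = -15 - 1*(-22) = -15 + 22 = 7)
L(q, p) = -q (L(q, p) = 0 - q = -q)
(K - 1)*L(u, 7) = (7 - 1)*(-1*4) = 6*(-4) = -24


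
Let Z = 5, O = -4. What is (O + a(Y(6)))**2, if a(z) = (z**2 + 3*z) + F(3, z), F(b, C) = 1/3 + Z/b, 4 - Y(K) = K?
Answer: 16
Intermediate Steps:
Y(K) = 4 - K
F(b, C) = 1/3 + 5/b
a(z) = 2 + z**2 + 3*z (a(z) = (z**2 + 3*z) + (1/3)*(15 + 3)/3 = (z**2 + 3*z) + (1/3)*(1/3)*18 = (z**2 + 3*z) + 2 = 2 + z**2 + 3*z)
(O + a(Y(6)))**2 = (-4 + (2 + (4 - 1*6)**2 + 3*(4 - 1*6)))**2 = (-4 + (2 + (4 - 6)**2 + 3*(4 - 6)))**2 = (-4 + (2 + (-2)**2 + 3*(-2)))**2 = (-4 + (2 + 4 - 6))**2 = (-4 + 0)**2 = (-4)**2 = 16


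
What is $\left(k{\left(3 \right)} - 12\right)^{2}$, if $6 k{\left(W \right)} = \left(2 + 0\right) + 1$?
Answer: $\frac{529}{4} \approx 132.25$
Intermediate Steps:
$k{\left(W \right)} = \frac{1}{2}$ ($k{\left(W \right)} = \frac{\left(2 + 0\right) + 1}{6} = \frac{2 + 1}{6} = \frac{1}{6} \cdot 3 = \frac{1}{2}$)
$\left(k{\left(3 \right)} - 12\right)^{2} = \left(\frac{1}{2} - 12\right)^{2} = \left(- \frac{23}{2}\right)^{2} = \frac{529}{4}$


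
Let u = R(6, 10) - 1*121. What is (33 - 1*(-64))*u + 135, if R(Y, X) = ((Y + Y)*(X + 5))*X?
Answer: 162998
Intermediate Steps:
R(Y, X) = 2*X*Y*(5 + X) (R(Y, X) = ((2*Y)*(5 + X))*X = (2*Y*(5 + X))*X = 2*X*Y*(5 + X))
u = 1679 (u = 2*10*6*(5 + 10) - 1*121 = 2*10*6*15 - 121 = 1800 - 121 = 1679)
(33 - 1*(-64))*u + 135 = (33 - 1*(-64))*1679 + 135 = (33 + 64)*1679 + 135 = 97*1679 + 135 = 162863 + 135 = 162998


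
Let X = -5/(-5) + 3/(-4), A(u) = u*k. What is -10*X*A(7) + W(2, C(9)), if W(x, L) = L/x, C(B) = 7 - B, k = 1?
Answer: -37/2 ≈ -18.500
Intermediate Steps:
A(u) = u (A(u) = u*1 = u)
X = 1/4 (X = -5*(-1/5) + 3*(-1/4) = 1 - 3/4 = 1/4 ≈ 0.25000)
-10*X*A(7) + W(2, C(9)) = -5*7/2 + (7 - 1*9)/2 = -10*7/4 + (7 - 9)*(1/2) = -35/2 - 2*1/2 = -35/2 - 1 = -37/2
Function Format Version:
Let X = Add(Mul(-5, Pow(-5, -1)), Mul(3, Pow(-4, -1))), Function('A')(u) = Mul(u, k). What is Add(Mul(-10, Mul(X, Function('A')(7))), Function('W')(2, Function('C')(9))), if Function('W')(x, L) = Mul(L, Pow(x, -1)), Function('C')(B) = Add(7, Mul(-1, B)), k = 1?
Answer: Rational(-37, 2) ≈ -18.500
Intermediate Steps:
Function('A')(u) = u (Function('A')(u) = Mul(u, 1) = u)
X = Rational(1, 4) (X = Add(Mul(-5, Rational(-1, 5)), Mul(3, Rational(-1, 4))) = Add(1, Rational(-3, 4)) = Rational(1, 4) ≈ 0.25000)
Add(Mul(-10, Mul(X, Function('A')(7))), Function('W')(2, Function('C')(9))) = Add(Mul(-10, Mul(Rational(1, 4), 7)), Mul(Add(7, Mul(-1, 9)), Pow(2, -1))) = Add(Mul(-10, Rational(7, 4)), Mul(Add(7, -9), Rational(1, 2))) = Add(Rational(-35, 2), Mul(-2, Rational(1, 2))) = Add(Rational(-35, 2), -1) = Rational(-37, 2)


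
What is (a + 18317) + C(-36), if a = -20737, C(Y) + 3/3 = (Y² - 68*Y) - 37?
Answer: 1286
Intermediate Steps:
C(Y) = -38 + Y² - 68*Y (C(Y) = -1 + ((Y² - 68*Y) - 37) = -1 + (-37 + Y² - 68*Y) = -38 + Y² - 68*Y)
(a + 18317) + C(-36) = (-20737 + 18317) + (-38 + (-36)² - 68*(-36)) = -2420 + (-38 + 1296 + 2448) = -2420 + 3706 = 1286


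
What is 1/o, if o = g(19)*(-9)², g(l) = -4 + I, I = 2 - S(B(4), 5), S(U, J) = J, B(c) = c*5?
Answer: -1/567 ≈ -0.0017637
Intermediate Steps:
B(c) = 5*c
I = -3 (I = 2 - 1*5 = 2 - 5 = -3)
g(l) = -7 (g(l) = -4 - 3 = -7)
o = -567 (o = -7*(-9)² = -7*81 = -567)
1/o = 1/(-567) = -1/567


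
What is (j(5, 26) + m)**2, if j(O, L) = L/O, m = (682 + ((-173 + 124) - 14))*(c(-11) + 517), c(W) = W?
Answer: 2452656681216/25 ≈ 9.8106e+10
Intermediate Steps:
m = 313214 (m = (682 + ((-173 + 124) - 14))*(-11 + 517) = (682 + (-49 - 14))*506 = (682 - 63)*506 = 619*506 = 313214)
(j(5, 26) + m)**2 = (26/5 + 313214)**2 = (1566096/5)**2 = 2452656681216/25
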